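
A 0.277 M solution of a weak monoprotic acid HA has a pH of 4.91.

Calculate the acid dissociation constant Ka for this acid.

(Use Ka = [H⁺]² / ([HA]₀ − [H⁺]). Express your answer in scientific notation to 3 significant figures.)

[H⁺] = 10^(−pH) = 10^(−4.91) = 1.230e-05 M. For HA ⇌ H⁺ + A⁻, Ka = [H⁺][A⁻]/[HA] = [H⁺]² / ([HA]₀ − [H⁺]) = (1.230e-05)² / (0.277 − 1.230e-05) = 5.46e-10.

K_a = 5.46e-10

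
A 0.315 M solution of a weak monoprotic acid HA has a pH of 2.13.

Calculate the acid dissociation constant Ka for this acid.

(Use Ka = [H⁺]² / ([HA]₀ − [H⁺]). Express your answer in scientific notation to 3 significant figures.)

[H⁺] = 10^(−pH) = 10^(−2.13) = 7.413e-03 M. For HA ⇌ H⁺ + A⁻, Ka = [H⁺][A⁻]/[HA] = [H⁺]² / ([HA]₀ − [H⁺]) = (7.413e-03)² / (0.315 − 7.413e-03) = 1.79e-04.

K_a = 1.79e-04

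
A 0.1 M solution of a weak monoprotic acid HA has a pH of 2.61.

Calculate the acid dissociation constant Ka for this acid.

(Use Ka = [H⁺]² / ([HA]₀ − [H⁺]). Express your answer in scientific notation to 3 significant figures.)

[H⁺] = 10^(−pH) = 10^(−2.61) = 2.455e-03 M. For HA ⇌ H⁺ + A⁻, Ka = [H⁺][A⁻]/[HA] = [H⁺]² / ([HA]₀ − [H⁺]) = (2.455e-03)² / (0.1 − 2.455e-03) = 6.18e-05.

K_a = 6.18e-05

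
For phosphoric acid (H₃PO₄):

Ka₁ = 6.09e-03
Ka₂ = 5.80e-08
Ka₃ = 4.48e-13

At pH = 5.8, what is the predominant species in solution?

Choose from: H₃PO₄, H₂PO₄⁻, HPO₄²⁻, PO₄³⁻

pKa₁ = 2.22, pKa₂ = 7.24, pKa₃ = 12.35. For a polyprotic acid the predominant species crosses at each pKa: below pKa_n the protonated form dominates, above it the deprotonated form does. At pH = 5.8, the predominant species is H₂PO₄⁻.

H₂PO₄⁻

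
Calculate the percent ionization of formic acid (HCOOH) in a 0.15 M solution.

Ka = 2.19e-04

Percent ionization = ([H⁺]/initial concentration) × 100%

Using Ka equilibrium: x² + Ka×x - Ka×C = 0. Solving: [H⁺] = 5.6230e-03. Percent = (5.6230e-03/0.15) × 100

Percent ionization = 3.75%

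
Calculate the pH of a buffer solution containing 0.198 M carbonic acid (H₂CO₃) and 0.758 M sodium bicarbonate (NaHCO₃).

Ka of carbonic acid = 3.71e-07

pKa = -log(3.71e-07) = 6.43. pH = pKa + log([A⁻]/[HA]) = 6.43 + log(0.758/0.198)

pH = 7.01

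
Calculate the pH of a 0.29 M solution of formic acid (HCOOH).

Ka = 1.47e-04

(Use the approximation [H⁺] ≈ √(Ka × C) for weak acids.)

[H⁺] = √(Ka × C) = √(1.47e-04 × 0.29) = 6.5292e-03. pH = -log(6.5292e-03)

pH = 2.19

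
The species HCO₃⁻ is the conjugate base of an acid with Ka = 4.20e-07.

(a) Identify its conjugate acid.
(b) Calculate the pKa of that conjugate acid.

(a) The conjugate acid is formed by adding one H⁺ to HCO₃⁻, giving H₂CO₃. (b) pKa = -log(Ka) = -log(4.20e-07) = 6.38.

Conjugate acid: H₂CO₃; pK_a = 6.38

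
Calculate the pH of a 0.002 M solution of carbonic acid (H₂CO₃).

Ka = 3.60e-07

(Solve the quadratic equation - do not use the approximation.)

x² + Ka×x - Ka×C = 0. Using quadratic formula: [H⁺] = 2.6653e-05

pH = 4.57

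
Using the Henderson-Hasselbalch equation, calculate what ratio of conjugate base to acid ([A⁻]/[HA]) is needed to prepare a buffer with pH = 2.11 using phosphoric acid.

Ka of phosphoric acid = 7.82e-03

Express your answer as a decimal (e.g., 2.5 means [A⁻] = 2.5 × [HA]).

pKa = -log(7.82e-03) = 2.1068. pH = pKa + log([A⁻]/[HA]), so log([A⁻]/[HA]) = pH − pKa = 2.11 − 2.1068 = 0.0032. [A⁻]/[HA] = 10^(0.0032) = 1.01

[A⁻]/[HA] = 1.01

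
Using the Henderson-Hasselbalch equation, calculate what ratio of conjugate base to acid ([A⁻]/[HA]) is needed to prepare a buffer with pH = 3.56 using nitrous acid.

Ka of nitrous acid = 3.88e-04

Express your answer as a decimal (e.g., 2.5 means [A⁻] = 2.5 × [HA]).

pKa = -log(3.88e-04) = 3.4112. pH = pKa + log([A⁻]/[HA]), so log([A⁻]/[HA]) = pH − pKa = 3.56 − 3.4112 = 0.1488. [A⁻]/[HA] = 10^(0.1488) = 1.41

[A⁻]/[HA] = 1.41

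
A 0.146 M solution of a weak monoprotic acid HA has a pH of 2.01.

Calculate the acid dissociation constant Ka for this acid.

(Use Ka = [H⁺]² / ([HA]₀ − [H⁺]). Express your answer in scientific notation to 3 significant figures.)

[H⁺] = 10^(−pH) = 10^(−2.01) = 9.772e-03 M. For HA ⇌ H⁺ + A⁻, Ka = [H⁺][A⁻]/[HA] = [H⁺]² / ([HA]₀ − [H⁺]) = (9.772e-03)² / (0.146 − 9.772e-03) = 7.01e-04.

K_a = 7.01e-04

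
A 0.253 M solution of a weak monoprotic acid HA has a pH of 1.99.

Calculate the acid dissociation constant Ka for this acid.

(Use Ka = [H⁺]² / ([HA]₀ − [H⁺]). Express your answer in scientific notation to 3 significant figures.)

[H⁺] = 10^(−pH) = 10^(−1.99) = 1.023e-02 M. For HA ⇌ H⁺ + A⁻, Ka = [H⁺][A⁻]/[HA] = [H⁺]² / ([HA]₀ − [H⁺]) = (1.023e-02)² / (0.253 − 1.023e-02) = 4.31e-04.

K_a = 4.31e-04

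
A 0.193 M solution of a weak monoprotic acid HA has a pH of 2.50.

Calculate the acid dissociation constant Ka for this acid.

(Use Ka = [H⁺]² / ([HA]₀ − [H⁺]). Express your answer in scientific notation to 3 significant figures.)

[H⁺] = 10^(−pH) = 10^(−2.50) = 3.162e-03 M. For HA ⇌ H⁺ + A⁻, Ka = [H⁺][A⁻]/[HA] = [H⁺]² / ([HA]₀ − [H⁺]) = (3.162e-03)² / (0.193 − 3.162e-03) = 5.27e-05.

K_a = 5.27e-05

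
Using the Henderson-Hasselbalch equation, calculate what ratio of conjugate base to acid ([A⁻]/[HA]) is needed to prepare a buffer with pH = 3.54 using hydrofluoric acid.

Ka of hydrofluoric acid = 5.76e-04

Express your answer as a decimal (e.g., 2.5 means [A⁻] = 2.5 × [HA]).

pKa = -log(5.76e-04) = 3.2396. pH = pKa + log([A⁻]/[HA]), so log([A⁻]/[HA]) = pH − pKa = 3.54 − 3.2396 = 0.3004. [A⁻]/[HA] = 10^(0.3004) = 2.00

[A⁻]/[HA] = 2.00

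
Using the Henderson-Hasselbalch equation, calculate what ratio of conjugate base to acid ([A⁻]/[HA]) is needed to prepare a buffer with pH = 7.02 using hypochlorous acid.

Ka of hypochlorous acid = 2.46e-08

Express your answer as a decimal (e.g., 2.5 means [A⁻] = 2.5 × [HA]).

pKa = -log(2.46e-08) = 7.6091. pH = pKa + log([A⁻]/[HA]), so log([A⁻]/[HA]) = pH − pKa = 7.02 − 7.6091 = -0.5891. [A⁻]/[HA] = 10^(-0.5891) = 0.258

[A⁻]/[HA] = 0.258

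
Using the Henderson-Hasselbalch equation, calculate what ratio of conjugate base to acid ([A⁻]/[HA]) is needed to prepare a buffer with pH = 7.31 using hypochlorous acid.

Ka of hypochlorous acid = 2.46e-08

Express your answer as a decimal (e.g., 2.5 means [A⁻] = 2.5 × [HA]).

pKa = -log(2.46e-08) = 7.6091. pH = pKa + log([A⁻]/[HA]), so log([A⁻]/[HA]) = pH − pKa = 7.31 − 7.6091 = -0.2991. [A⁻]/[HA] = 10^(-0.2991) = 0.502

[A⁻]/[HA] = 0.502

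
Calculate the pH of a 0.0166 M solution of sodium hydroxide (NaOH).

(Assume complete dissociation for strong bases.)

[OH⁻] = 0.0166 M for strong base. pOH = -log[OH⁻] = 1.78, pH = 14 - pOH

pH = 12.22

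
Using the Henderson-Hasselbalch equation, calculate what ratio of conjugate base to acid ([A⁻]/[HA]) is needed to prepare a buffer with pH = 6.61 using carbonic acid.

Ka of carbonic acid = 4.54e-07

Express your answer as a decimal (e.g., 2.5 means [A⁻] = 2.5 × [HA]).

pKa = -log(4.54e-07) = 6.3429. pH = pKa + log([A⁻]/[HA]), so log([A⁻]/[HA]) = pH − pKa = 6.61 − 6.3429 = 0.2671. [A⁻]/[HA] = 10^(0.2671) = 1.85

[A⁻]/[HA] = 1.85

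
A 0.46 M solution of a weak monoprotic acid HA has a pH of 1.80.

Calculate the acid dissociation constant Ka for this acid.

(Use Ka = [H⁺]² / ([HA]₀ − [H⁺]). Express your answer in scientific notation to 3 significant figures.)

[H⁺] = 10^(−pH) = 10^(−1.80) = 1.585e-02 M. For HA ⇌ H⁺ + A⁻, Ka = [H⁺][A⁻]/[HA] = [H⁺]² / ([HA]₀ − [H⁺]) = (1.585e-02)² / (0.46 − 1.585e-02) = 5.66e-04.

K_a = 5.66e-04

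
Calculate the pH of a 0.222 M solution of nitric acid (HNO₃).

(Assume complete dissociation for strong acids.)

[H⁺] = 0.222 M for strong acid. pH = -log[H⁺] = -log(0.222)

pH = 0.65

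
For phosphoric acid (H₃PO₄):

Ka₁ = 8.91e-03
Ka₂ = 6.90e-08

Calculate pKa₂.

pKa₂ = -log(Ka₂) = -log(6.90e-08) = 7.16.

pK_{a2} = 7.16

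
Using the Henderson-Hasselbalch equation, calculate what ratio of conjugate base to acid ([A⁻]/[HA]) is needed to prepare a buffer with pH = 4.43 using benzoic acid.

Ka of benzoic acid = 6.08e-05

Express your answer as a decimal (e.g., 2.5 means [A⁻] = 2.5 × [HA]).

pKa = -log(6.08e-05) = 4.2161. pH = pKa + log([A⁻]/[HA]), so log([A⁻]/[HA]) = pH − pKa = 4.43 − 4.2161 = 0.2139. [A⁻]/[HA] = 10^(0.2139) = 1.64

[A⁻]/[HA] = 1.64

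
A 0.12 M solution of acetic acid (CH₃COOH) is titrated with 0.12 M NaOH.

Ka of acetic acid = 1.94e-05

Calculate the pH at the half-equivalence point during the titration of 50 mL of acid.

At half-equivalence [HA] = [A⁻], so Henderson-Hasselbalch gives pH = pKa = -log(1.94e-05) = 4.71.

pH = pKa = 4.71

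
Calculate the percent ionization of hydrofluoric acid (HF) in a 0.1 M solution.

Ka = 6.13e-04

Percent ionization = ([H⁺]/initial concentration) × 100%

Using Ka equilibrium: x² + Ka×x - Ka×C = 0. Solving: [H⁺] = 7.5289e-03. Percent = (7.5289e-03/0.1) × 100

Percent ionization = 7.53%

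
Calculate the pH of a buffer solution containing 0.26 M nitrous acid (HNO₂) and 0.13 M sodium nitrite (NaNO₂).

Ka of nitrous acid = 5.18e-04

pKa = -log(5.18e-04) = 3.29. pH = pKa + log([A⁻]/[HA]) = 3.29 + log(0.13/0.26)

pH = 2.98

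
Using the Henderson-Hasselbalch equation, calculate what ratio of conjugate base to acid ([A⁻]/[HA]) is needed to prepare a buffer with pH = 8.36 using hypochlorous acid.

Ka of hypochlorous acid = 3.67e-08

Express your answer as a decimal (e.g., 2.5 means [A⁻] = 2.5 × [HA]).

pKa = -log(3.67e-08) = 7.4353. pH = pKa + log([A⁻]/[HA]), so log([A⁻]/[HA]) = pH − pKa = 8.36 − 7.4353 = 0.9247. [A⁻]/[HA] = 10^(0.9247) = 8.41

[A⁻]/[HA] = 8.41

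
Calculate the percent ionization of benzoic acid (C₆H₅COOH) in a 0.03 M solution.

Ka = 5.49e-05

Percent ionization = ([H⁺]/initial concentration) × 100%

Using Ka equilibrium: x² + Ka×x - Ka×C = 0. Solving: [H⁺] = 1.2562e-03. Percent = (1.2562e-03/0.03) × 100

Percent ionization = 4.19%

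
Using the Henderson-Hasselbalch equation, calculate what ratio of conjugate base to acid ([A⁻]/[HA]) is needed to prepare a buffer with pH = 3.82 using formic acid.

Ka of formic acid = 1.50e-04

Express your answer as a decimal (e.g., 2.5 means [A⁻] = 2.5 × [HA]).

pKa = -log(1.50e-04) = 3.8239. pH = pKa + log([A⁻]/[HA]), so log([A⁻]/[HA]) = pH − pKa = 3.82 − 3.8239 = -0.0039. [A⁻]/[HA] = 10^(-0.0039) = 0.991

[A⁻]/[HA] = 0.991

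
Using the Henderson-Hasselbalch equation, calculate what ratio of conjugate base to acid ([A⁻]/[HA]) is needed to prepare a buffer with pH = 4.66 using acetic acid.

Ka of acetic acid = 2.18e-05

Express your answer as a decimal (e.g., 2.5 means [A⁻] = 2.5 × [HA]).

pKa = -log(2.18e-05) = 4.6615. pH = pKa + log([A⁻]/[HA]), so log([A⁻]/[HA]) = pH − pKa = 4.66 − 4.6615 = -0.0015. [A⁻]/[HA] = 10^(-0.0015) = 0.996

[A⁻]/[HA] = 0.996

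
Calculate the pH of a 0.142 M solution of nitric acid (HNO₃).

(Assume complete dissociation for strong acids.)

[H⁺] = 0.142 M for strong acid. pH = -log[H⁺] = -log(0.142)

pH = 0.85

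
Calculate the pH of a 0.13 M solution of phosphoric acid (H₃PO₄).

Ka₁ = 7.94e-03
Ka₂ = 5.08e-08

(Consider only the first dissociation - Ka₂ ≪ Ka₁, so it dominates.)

First dissociation dominates. From Ka₁ = [H⁺][HA⁻]/[H₂A], x² + Ka₁·x − Ka₁·C = 0 with C = 0.13 M and Ka₁ = 7.94e-03. Solving: [H⁺] = (−Ka₁ + √(Ka₁² + 4·Ka₁·C)) / 2 = 2.8402e-02 M. pH = -log(2.8402e-02) = 1.55.

pH = 1.55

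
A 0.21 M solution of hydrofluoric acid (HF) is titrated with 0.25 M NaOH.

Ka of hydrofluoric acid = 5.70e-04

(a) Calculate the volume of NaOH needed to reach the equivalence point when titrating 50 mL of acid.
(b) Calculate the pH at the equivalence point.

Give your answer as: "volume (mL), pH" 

moles acid = 0.21 × 50/1000 = 0.0105 mol; V_base = moles/0.25 × 1000 = 42.0 mL. At equivalence only the conjugate base is present: [A⁻] = 0.0105/0.092 = 1.1413e-01 M. Kb = Kw/Ka = 1.75e-11; [OH⁻] = √(Kb × [A⁻]) = 1.4150e-06; pOH = 5.85; pH = 14 - pOH = 8.15.

V = 42.0 mL, pH = 8.15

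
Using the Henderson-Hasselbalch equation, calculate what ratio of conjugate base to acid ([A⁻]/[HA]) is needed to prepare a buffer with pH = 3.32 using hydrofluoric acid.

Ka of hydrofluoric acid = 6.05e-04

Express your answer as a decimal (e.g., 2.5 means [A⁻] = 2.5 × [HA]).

pKa = -log(6.05e-04) = 3.2182. pH = pKa + log([A⁻]/[HA]), so log([A⁻]/[HA]) = pH − pKa = 3.32 − 3.2182 = 0.1018. [A⁻]/[HA] = 10^(0.1018) = 1.26

[A⁻]/[HA] = 1.26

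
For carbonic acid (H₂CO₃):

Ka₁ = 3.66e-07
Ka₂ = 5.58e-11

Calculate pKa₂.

pKa₂ = -log(Ka₂) = -log(5.58e-11) = 10.25.

pK_{a2} = 10.25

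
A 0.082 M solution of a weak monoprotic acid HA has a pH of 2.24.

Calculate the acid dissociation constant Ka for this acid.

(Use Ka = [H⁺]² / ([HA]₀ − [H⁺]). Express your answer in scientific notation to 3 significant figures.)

[H⁺] = 10^(−pH) = 10^(−2.24) = 5.754e-03 M. For HA ⇌ H⁺ + A⁻, Ka = [H⁺][A⁻]/[HA] = [H⁺]² / ([HA]₀ − [H⁺]) = (5.754e-03)² / (0.082 − 5.754e-03) = 4.34e-04.

K_a = 4.34e-04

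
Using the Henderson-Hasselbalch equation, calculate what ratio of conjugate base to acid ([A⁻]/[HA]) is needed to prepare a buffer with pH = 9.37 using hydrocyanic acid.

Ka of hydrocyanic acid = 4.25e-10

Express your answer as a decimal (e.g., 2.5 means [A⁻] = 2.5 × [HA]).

pKa = -log(4.25e-10) = 9.3716. pH = pKa + log([A⁻]/[HA]), so log([A⁻]/[HA]) = pH − pKa = 9.37 − 9.3716 = -0.0016. [A⁻]/[HA] = 10^(-0.0016) = 0.996

[A⁻]/[HA] = 0.996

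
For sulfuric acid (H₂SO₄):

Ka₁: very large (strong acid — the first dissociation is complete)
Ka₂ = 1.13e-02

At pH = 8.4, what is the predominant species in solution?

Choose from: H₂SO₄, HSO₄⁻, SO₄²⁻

The first dissociation is complete, so H₂SO₄ itself is never the predominant species in water; pKa₂ = -log(1.13e-02) = 1.95. For a polyprotic acid the predominant species crosses at each pKa: below pKa_n the protonated form dominates, above it the deprotonated form does. At pH = 8.4, the predominant species is SO₄²⁻.

SO₄²⁻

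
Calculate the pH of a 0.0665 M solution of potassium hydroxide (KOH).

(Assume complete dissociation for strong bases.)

[OH⁻] = 0.0665 M for strong base. pOH = -log[OH⁻] = 1.18, pH = 14 - pOH

pH = 12.82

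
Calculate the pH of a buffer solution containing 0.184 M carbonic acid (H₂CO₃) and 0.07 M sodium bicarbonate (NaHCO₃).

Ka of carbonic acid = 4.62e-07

pKa = -log(4.62e-07) = 6.34. pH = pKa + log([A⁻]/[HA]) = 6.34 + log(0.07/0.184)

pH = 5.92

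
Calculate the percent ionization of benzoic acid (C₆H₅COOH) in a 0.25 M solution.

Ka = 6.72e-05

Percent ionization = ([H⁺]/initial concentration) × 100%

Using Ka equilibrium: x² + Ka×x - Ka×C = 0. Solving: [H⁺] = 4.0653e-03. Percent = (4.0653e-03/0.25) × 100

Percent ionization = 1.63%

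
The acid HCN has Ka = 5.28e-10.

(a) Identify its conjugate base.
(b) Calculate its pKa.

(a) The conjugate base is formed by removing one H⁺ from HCN, giving CN⁻. (b) pKa = -log(Ka) = -log(5.28e-10) = 9.28.

Conjugate base: CN⁻; pK_a = 9.28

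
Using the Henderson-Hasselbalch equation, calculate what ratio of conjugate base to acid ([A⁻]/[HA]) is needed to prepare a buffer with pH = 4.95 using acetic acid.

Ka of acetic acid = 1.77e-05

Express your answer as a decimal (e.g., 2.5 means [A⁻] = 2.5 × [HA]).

pKa = -log(1.77e-05) = 4.7520. pH = pKa + log([A⁻]/[HA]), so log([A⁻]/[HA]) = pH − pKa = 4.95 − 4.7520 = 0.1980. [A⁻]/[HA] = 10^(0.1980) = 1.58

[A⁻]/[HA] = 1.58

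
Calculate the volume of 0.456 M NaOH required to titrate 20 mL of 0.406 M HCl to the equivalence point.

At equivalence: moles acid = moles base. moles HCl = 0.406 × 20/1000 = 0.00812 mol. V_base = moles / 0.456 × 1000 = 17.8 mL.

V_{base} = 17.8 mL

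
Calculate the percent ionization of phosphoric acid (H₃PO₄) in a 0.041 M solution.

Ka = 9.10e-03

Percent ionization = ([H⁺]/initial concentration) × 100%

Using Ka equilibrium: x² + Ka×x - Ka×C = 0. Solving: [H⁺] = 1.5294e-02. Percent = (1.5294e-02/0.041) × 100

Percent ionization = 37.3%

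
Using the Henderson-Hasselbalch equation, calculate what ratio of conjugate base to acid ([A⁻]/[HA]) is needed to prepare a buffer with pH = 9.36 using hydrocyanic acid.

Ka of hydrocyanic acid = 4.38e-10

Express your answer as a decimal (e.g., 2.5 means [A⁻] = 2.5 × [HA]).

pKa = -log(4.38e-10) = 9.3585. pH = pKa + log([A⁻]/[HA]), so log([A⁻]/[HA]) = pH − pKa = 9.36 − 9.3585 = 0.0015. [A⁻]/[HA] = 10^(0.0015) = 1.00

[A⁻]/[HA] = 1.00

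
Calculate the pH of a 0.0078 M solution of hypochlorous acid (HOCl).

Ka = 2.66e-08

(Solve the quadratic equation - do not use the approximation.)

x² + Ka×x - Ka×C = 0. Using quadratic formula: [H⁺] = 1.4391e-05

pH = 4.84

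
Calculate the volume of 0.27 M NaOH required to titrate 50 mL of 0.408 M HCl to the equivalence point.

At equivalence: moles acid = moles base. moles HCl = 0.408 × 50/1000 = 0.0204 mol. V_base = moles / 0.27 × 1000 = 75.6 mL.

V_{base} = 75.6 mL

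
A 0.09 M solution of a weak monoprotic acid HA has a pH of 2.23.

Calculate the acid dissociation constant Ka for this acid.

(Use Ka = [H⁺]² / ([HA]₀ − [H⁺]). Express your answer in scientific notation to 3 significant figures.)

[H⁺] = 10^(−pH) = 10^(−2.23) = 5.888e-03 M. For HA ⇌ H⁺ + A⁻, Ka = [H⁺][A⁻]/[HA] = [H⁺]² / ([HA]₀ − [H⁺]) = (5.888e-03)² / (0.09 − 5.888e-03) = 4.12e-04.

K_a = 4.12e-04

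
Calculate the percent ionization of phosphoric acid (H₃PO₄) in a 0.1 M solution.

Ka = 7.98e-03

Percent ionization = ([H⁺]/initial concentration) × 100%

Using Ka equilibrium: x² + Ka×x - Ka×C = 0. Solving: [H⁺] = 2.4539e-02. Percent = (2.4539e-02/0.1) × 100

Percent ionization = 24.5%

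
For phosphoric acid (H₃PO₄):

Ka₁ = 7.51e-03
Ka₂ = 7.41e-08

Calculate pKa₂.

pKa₂ = -log(Ka₂) = -log(7.41e-08) = 7.13.

pK_{a2} = 7.13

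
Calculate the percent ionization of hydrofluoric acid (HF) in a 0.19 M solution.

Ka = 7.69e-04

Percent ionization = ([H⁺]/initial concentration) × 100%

Using Ka equilibrium: x² + Ka×x - Ka×C = 0. Solving: [H⁺] = 1.1709e-02. Percent = (1.1709e-02/0.19) × 100

Percent ionization = 6.16%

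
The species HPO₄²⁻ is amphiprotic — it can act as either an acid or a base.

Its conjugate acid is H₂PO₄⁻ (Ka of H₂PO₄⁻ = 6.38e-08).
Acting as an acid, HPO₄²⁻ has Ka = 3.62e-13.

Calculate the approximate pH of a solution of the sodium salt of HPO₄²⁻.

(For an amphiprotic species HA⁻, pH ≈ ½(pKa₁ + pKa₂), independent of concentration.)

pKa₁ = -log(6.38e-08) = 7.20; pKa₂ = -log(3.62e-13) = 12.44. For an amphiprotic species, pH ≈ ½(pKa₁ + pKa₂) = ½(7.20 + 12.44) = 9.82.

pH = 9.82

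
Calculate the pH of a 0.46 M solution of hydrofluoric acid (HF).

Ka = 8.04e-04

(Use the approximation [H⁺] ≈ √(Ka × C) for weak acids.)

[H⁺] = √(Ka × C) = √(8.04e-04 × 0.46) = 1.9231e-02. pH = -log(1.9231e-02)

pH = 1.72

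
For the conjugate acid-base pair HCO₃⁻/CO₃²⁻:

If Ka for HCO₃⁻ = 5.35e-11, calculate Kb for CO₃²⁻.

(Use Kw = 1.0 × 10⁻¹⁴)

For a conjugate pair Ka × Kb = Kw, so Kb = Kw/Ka = 1.0 × 10⁻¹⁴ / 5.35e-11 = 1.87e-04.

K_b = 1.87e-04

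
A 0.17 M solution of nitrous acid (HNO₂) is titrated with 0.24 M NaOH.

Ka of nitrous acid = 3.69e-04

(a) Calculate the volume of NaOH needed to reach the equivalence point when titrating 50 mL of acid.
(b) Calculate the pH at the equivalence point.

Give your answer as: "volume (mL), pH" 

moles acid = 0.17 × 50/1000 = 0.0085 mol; V_base = moles/0.24 × 1000 = 35.4 mL. At equivalence only the conjugate base is present: [A⁻] = 0.0085/0.085 = 9.9512e-02 M. Kb = Kw/Ka = 2.71e-11; [OH⁻] = √(Kb × [A⁻]) = 1.6422e-06; pOH = 5.78; pH = 14 - pOH = 8.22.

V = 35.4 mL, pH = 8.22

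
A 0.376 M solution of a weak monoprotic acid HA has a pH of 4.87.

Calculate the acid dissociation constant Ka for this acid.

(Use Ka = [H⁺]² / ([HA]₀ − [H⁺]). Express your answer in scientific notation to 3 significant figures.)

[H⁺] = 10^(−pH) = 10^(−4.87) = 1.349e-05 M. For HA ⇌ H⁺ + A⁻, Ka = [H⁺][A⁻]/[HA] = [H⁺]² / ([HA]₀ − [H⁺]) = (1.349e-05)² / (0.376 − 1.349e-05) = 4.84e-10.

K_a = 4.84e-10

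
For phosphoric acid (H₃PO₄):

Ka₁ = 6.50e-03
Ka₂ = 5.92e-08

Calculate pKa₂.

pKa₂ = -log(Ka₂) = -log(5.92e-08) = 7.23.

pK_{a2} = 7.23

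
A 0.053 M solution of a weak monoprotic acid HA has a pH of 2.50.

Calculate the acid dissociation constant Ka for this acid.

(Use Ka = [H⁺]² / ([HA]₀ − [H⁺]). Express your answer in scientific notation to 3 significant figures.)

[H⁺] = 10^(−pH) = 10^(−2.50) = 3.162e-03 M. For HA ⇌ H⁺ + A⁻, Ka = [H⁺][A⁻]/[HA] = [H⁺]² / ([HA]₀ − [H⁺]) = (3.162e-03)² / (0.053 − 3.162e-03) = 2.01e-04.

K_a = 2.01e-04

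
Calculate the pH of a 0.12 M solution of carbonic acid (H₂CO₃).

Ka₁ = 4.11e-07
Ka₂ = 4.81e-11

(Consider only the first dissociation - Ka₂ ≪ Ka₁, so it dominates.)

First dissociation dominates. From Ka₁ = [H⁺][HA⁻]/[H₂A], x² + Ka₁·x − Ka₁·C = 0 with C = 0.12 M and Ka₁ = 4.11e-07. Solving: [H⁺] = (−Ka₁ + √(Ka₁² + 4·Ka₁·C)) / 2 = 2.2188e-04 M. pH = -log(2.2188e-04) = 3.65.

pH = 3.65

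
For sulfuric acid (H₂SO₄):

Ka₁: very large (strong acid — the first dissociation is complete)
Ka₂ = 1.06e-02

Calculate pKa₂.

pKa₂ = -log(Ka₂) = -log(1.06e-02) = 1.97.

pK_{a2} = 1.97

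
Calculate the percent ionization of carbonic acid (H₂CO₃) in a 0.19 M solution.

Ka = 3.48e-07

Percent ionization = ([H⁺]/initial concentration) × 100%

Using Ka equilibrium: x² + Ka×x - Ka×C = 0. Solving: [H⁺] = 2.5696e-04. Percent = (2.5696e-04/0.19) × 100

Percent ionization = 0.135%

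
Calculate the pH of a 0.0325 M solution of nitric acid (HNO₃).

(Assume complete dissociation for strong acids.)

[H⁺] = 0.0325 M for strong acid. pH = -log[H⁺] = -log(0.0325)

pH = 1.49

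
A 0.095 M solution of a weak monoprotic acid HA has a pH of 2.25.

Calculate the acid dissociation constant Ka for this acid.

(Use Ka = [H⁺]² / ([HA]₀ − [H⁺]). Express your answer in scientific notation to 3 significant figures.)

[H⁺] = 10^(−pH) = 10^(−2.25) = 5.623e-03 M. For HA ⇌ H⁺ + A⁻, Ka = [H⁺][A⁻]/[HA] = [H⁺]² / ([HA]₀ − [H⁺]) = (5.623e-03)² / (0.095 − 5.623e-03) = 3.54e-04.

K_a = 3.54e-04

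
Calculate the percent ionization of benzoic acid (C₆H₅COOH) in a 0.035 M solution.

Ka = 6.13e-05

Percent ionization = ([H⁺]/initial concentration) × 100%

Using Ka equilibrium: x² + Ka×x - Ka×C = 0. Solving: [H⁺] = 1.4344e-03. Percent = (1.4344e-03/0.035) × 100

Percent ionization = 4.1%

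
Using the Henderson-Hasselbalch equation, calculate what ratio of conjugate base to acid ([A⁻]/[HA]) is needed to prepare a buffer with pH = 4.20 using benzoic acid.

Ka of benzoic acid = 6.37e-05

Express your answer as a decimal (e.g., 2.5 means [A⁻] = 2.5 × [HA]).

pKa = -log(6.37e-05) = 4.1959. pH = pKa + log([A⁻]/[HA]), so log([A⁻]/[HA]) = pH − pKa = 4.20 − 4.1959 = 0.0041. [A⁻]/[HA] = 10^(0.0041) = 1.01

[A⁻]/[HA] = 1.01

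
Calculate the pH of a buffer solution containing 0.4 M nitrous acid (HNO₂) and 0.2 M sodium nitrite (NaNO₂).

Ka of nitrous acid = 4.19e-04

pKa = -log(4.19e-04) = 3.38. pH = pKa + log([A⁻]/[HA]) = 3.38 + log(0.2/0.4)

pH = 3.08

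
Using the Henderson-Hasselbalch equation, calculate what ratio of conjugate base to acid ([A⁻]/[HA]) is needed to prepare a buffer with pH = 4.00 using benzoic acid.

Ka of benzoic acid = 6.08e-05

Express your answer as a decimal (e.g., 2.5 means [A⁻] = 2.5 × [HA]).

pKa = -log(6.08e-05) = 4.2161. pH = pKa + log([A⁻]/[HA]), so log([A⁻]/[HA]) = pH − pKa = 4.00 − 4.2161 = -0.2161. [A⁻]/[HA] = 10^(-0.2161) = 0.608

[A⁻]/[HA] = 0.608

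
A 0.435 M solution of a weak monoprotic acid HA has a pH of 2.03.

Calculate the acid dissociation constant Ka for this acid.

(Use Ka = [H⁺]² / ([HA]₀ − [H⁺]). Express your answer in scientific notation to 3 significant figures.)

[H⁺] = 10^(−pH) = 10^(−2.03) = 9.333e-03 M. For HA ⇌ H⁺ + A⁻, Ka = [H⁺][A⁻]/[HA] = [H⁺]² / ([HA]₀ − [H⁺]) = (9.333e-03)² / (0.435 − 9.333e-03) = 2.05e-04.

K_a = 2.05e-04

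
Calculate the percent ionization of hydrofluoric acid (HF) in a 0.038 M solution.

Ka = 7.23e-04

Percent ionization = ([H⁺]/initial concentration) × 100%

Using Ka equilibrium: x² + Ka×x - Ka×C = 0. Solving: [H⁺] = 4.8925e-03. Percent = (4.8925e-03/0.038) × 100

Percent ionization = 12.9%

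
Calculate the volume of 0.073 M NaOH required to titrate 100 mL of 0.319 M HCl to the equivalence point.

At equivalence: moles acid = moles base. moles HCl = 0.319 × 100/1000 = 0.0319 mol. V_base = moles / 0.073 × 1000 = 437.0 mL.

V_{base} = 437.0 mL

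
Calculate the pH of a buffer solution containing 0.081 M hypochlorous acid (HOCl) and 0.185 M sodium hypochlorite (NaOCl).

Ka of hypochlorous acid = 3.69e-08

pKa = -log(3.69e-08) = 7.43. pH = pKa + log([A⁻]/[HA]) = 7.43 + log(0.185/0.081)

pH = 7.79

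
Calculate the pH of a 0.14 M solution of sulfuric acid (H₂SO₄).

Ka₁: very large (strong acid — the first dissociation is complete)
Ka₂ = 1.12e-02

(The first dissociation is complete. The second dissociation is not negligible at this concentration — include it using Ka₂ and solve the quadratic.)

First dissociation is complete: [H⁺]₀ = [HSO₄⁻]₀ = C = 0.14 M. Second dissociation HSO₄⁻ ⇌ H⁺ + SO₄²⁻: let x = [SO₄²⁻]. Ka₂ = (C + x)·x / (C − x) = 1.12e-02 → x² + (C + Ka₂)·x − Ka₂·C = 0 → x² + 0.15120·x − 1.568e-03 = 0. x = (−0.15120 + √(0.15120² + 4 × 1.568e-03)) / 2 = 9.7426e-03 M. [H⁺] = C + x = 0.14 + 9.7426e-03 = 1.4974e-01 M. pH = -log(1.4974e-01) = 0.82.

pH = 0.82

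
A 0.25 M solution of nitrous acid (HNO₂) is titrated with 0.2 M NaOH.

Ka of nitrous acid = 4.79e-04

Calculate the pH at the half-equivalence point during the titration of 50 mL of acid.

At half-equivalence [HA] = [A⁻], so Henderson-Hasselbalch gives pH = pKa = -log(4.79e-04) = 3.32.

pH = pKa = 3.32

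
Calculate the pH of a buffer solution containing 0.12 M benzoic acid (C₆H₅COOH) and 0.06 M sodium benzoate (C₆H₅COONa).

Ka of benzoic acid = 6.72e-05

pKa = -log(6.72e-05) = 4.17. pH = pKa + log([A⁻]/[HA]) = 4.17 + log(0.06/0.12)

pH = 3.87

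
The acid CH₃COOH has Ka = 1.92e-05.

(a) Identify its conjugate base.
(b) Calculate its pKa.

(a) The conjugate base is formed by removing one H⁺ from CH₃COOH, giving CH₃COO⁻. (b) pKa = -log(Ka) = -log(1.92e-05) = 4.72.

Conjugate base: CH₃COO⁻; pK_a = 4.72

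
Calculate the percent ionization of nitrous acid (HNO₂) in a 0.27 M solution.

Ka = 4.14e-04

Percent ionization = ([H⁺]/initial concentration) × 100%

Using Ka equilibrium: x² + Ka×x - Ka×C = 0. Solving: [H⁺] = 1.0368e-02. Percent = (1.0368e-02/0.27) × 100

Percent ionization = 3.84%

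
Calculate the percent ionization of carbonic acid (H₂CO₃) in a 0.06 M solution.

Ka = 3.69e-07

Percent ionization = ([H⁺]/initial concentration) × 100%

Using Ka equilibrium: x² + Ka×x - Ka×C = 0. Solving: [H⁺] = 1.4861e-04. Percent = (1.4861e-04/0.06) × 100

Percent ionization = 0.248%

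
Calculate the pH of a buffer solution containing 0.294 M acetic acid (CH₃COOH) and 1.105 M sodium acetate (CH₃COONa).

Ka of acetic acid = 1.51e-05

pKa = -log(1.51e-05) = 4.82. pH = pKa + log([A⁻]/[HA]) = 4.82 + log(1.105/0.294)

pH = 5.40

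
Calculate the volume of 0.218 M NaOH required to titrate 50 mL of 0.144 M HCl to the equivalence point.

At equivalence: moles acid = moles base. moles HCl = 0.144 × 50/1000 = 0.0072 mol. V_base = moles / 0.218 × 1000 = 33.0 mL.

V_{base} = 33.0 mL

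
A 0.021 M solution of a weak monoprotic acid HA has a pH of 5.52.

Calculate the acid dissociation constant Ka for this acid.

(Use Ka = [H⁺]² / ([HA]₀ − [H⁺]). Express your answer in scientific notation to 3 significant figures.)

[H⁺] = 10^(−pH) = 10^(−5.52) = 3.020e-06 M. For HA ⇌ H⁺ + A⁻, Ka = [H⁺][A⁻]/[HA] = [H⁺]² / ([HA]₀ − [H⁺]) = (3.020e-06)² / (0.021 − 3.020e-06) = 4.34e-10.

K_a = 4.34e-10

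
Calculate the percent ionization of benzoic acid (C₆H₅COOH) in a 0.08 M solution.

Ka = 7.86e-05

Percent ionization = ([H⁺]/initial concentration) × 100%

Using Ka equilibrium: x² + Ka×x - Ka×C = 0. Solving: [H⁺] = 2.4686e-03. Percent = (2.4686e-03/0.08) × 100

Percent ionization = 3.09%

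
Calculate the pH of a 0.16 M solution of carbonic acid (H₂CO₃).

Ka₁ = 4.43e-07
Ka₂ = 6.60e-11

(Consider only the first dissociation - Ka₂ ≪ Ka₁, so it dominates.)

First dissociation dominates. From Ka₁ = [H⁺][HA⁻]/[H₂A], x² + Ka₁·x − Ka₁·C = 0 with C = 0.16 M and Ka₁ = 4.43e-07. Solving: [H⁺] = (−Ka₁ + √(Ka₁² + 4·Ka₁·C)) / 2 = 2.6601e-04 M. pH = -log(2.6601e-04) = 3.58.

pH = 3.58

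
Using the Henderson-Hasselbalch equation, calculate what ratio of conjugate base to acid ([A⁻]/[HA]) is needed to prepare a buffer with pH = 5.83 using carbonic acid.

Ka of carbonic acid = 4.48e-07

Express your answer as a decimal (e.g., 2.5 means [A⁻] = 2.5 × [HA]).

pKa = -log(4.48e-07) = 6.3487. pH = pKa + log([A⁻]/[HA]), so log([A⁻]/[HA]) = pH − pKa = 5.83 − 6.3487 = -0.5187. [A⁻]/[HA] = 10^(-0.5187) = 0.303

[A⁻]/[HA] = 0.303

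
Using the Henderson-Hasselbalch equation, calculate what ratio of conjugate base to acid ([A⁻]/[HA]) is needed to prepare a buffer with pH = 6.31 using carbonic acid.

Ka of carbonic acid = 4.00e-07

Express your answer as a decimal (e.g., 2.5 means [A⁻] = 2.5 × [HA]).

pKa = -log(4.00e-07) = 6.3979. pH = pKa + log([A⁻]/[HA]), so log([A⁻]/[HA]) = pH − pKa = 6.31 − 6.3979 = -0.0879. [A⁻]/[HA] = 10^(-0.0879) = 0.817

[A⁻]/[HA] = 0.817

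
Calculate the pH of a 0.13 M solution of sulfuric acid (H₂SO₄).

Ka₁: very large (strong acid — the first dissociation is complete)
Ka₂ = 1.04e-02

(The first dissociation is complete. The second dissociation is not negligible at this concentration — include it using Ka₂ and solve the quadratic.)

First dissociation is complete: [H⁺]₀ = [HSO₄⁻]₀ = C = 0.13 M. Second dissociation HSO₄⁻ ⇌ H⁺ + SO₄²⁻: let x = [SO₄²⁻]. Ka₂ = (C + x)·x / (C − x) = 1.04e-02 → x² + (C + Ka₂)·x − Ka₂·C = 0 → x² + 0.14040·x − 1.352e-03 = 0. x = (−0.14040 + √(0.14040² + 4 × 1.352e-03)) / 2 = 9.0467e-03 M. [H⁺] = C + x = 0.13 + 9.0467e-03 = 1.3905e-01 M. pH = -log(1.3905e-01) = 0.86.

pH = 0.86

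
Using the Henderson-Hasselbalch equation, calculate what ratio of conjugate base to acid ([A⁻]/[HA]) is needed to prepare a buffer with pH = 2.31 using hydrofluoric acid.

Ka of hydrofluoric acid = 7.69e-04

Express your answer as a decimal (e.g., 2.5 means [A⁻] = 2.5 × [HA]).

pKa = -log(7.69e-04) = 3.1141. pH = pKa + log([A⁻]/[HA]), so log([A⁻]/[HA]) = pH − pKa = 2.31 − 3.1141 = -0.8041. [A⁻]/[HA] = 10^(-0.8041) = 0.157

[A⁻]/[HA] = 0.157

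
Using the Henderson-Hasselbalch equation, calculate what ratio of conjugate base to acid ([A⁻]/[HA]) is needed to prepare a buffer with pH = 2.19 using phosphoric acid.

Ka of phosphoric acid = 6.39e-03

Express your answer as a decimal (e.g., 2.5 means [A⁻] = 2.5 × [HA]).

pKa = -log(6.39e-03) = 2.1945. pH = pKa + log([A⁻]/[HA]), so log([A⁻]/[HA]) = pH − pKa = 2.19 − 2.1945 = -0.0045. [A⁻]/[HA] = 10^(-0.0045) = 0.990

[A⁻]/[HA] = 0.990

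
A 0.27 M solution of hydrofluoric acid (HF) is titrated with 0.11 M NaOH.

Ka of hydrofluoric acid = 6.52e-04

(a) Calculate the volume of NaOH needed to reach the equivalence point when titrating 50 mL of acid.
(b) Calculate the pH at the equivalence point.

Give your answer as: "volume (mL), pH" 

moles acid = 0.27 × 50/1000 = 0.0135 mol; V_base = moles/0.11 × 1000 = 122.7 mL. At equivalence only the conjugate base is present: [A⁻] = 0.0135/0.173 = 7.8158e-02 M. Kb = Kw/Ka = 1.53e-11; [OH⁻] = √(Kb × [A⁻]) = 1.0949e-06; pOH = 5.96; pH = 14 - pOH = 8.04.

V = 122.7 mL, pH = 8.04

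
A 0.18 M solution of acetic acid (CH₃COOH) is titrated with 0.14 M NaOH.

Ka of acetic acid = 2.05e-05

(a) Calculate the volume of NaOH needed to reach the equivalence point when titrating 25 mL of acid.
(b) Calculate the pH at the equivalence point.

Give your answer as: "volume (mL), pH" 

moles acid = 0.18 × 25/1000 = 0.0045 mol; V_base = moles/0.14 × 1000 = 32.1 mL. At equivalence only the conjugate base is present: [A⁻] = 0.0045/0.057 = 7.8750e-02 M. Kb = Kw/Ka = 4.88e-10; [OH⁻] = √(Kb × [A⁻]) = 6.1980e-06; pOH = 5.21; pH = 14 - pOH = 8.79.

V = 32.1 mL, pH = 8.79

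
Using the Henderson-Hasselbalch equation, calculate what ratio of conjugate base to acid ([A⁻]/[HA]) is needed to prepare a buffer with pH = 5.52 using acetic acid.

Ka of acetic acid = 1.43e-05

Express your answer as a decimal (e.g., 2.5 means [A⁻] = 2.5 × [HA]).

pKa = -log(1.43e-05) = 4.8447. pH = pKa + log([A⁻]/[HA]), so log([A⁻]/[HA]) = pH − pKa = 5.52 − 4.8447 = 0.6753. [A⁻]/[HA] = 10^(0.6753) = 4.74

[A⁻]/[HA] = 4.74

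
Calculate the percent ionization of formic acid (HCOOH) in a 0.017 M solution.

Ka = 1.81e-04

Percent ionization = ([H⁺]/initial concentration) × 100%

Using Ka equilibrium: x² + Ka×x - Ka×C = 0. Solving: [H⁺] = 1.6660e-03. Percent = (1.6660e-03/0.017) × 100

Percent ionization = 9.8%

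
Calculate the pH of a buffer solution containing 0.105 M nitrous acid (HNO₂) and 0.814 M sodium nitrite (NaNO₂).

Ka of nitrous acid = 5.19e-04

pKa = -log(5.19e-04) = 3.28. pH = pKa + log([A⁻]/[HA]) = 3.28 + log(0.814/0.105)

pH = 4.17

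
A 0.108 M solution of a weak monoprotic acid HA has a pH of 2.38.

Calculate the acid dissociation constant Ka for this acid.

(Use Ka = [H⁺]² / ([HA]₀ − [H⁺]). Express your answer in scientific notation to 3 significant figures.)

[H⁺] = 10^(−pH) = 10^(−2.38) = 4.169e-03 M. For HA ⇌ H⁺ + A⁻, Ka = [H⁺][A⁻]/[HA] = [H⁺]² / ([HA]₀ − [H⁺]) = (4.169e-03)² / (0.108 − 4.169e-03) = 1.67e-04.

K_a = 1.67e-04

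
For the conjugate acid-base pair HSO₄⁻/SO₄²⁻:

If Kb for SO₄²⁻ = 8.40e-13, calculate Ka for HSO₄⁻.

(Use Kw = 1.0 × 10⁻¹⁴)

For a conjugate pair Ka × Kb = Kw, so Ka = Kw/Kb = 1.0 × 10⁻¹⁴ / 8.40e-13 = 1.19e-02.

K_a = 1.19e-02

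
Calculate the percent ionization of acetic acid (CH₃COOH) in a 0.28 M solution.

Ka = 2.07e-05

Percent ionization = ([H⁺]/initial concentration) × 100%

Using Ka equilibrium: x² + Ka×x - Ka×C = 0. Solving: [H⁺] = 2.3972e-03. Percent = (2.3972e-03/0.28) × 100

Percent ionization = 0.856%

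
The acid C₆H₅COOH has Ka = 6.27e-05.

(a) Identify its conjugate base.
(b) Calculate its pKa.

(a) The conjugate base is formed by removing one H⁺ from C₆H₅COOH, giving C₆H₅COO⁻. (b) pKa = -log(Ka) = -log(6.27e-05) = 4.20.

Conjugate base: C₆H₅COO⁻; pK_a = 4.20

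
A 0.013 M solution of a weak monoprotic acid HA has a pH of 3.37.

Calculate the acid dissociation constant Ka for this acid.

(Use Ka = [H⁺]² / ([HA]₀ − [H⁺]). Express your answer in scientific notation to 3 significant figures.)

[H⁺] = 10^(−pH) = 10^(−3.37) = 4.266e-04 M. For HA ⇌ H⁺ + A⁻, Ka = [H⁺][A⁻]/[HA] = [H⁺]² / ([HA]₀ − [H⁺]) = (4.266e-04)² / (0.013 − 4.266e-04) = 1.45e-05.

K_a = 1.45e-05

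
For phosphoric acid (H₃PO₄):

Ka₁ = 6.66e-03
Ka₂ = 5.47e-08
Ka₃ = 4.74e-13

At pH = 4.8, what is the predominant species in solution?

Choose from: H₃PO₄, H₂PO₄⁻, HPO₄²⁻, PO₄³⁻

pKa₁ = 2.18, pKa₂ = 7.26, pKa₃ = 12.32. For a polyprotic acid the predominant species crosses at each pKa: below pKa_n the protonated form dominates, above it the deprotonated form does. At pH = 4.8, the predominant species is H₂PO₄⁻.

H₂PO₄⁻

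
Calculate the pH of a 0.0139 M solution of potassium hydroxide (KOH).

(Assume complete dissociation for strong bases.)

[OH⁻] = 0.0139 M for strong base. pOH = -log[OH⁻] = 1.86, pH = 14 - pOH

pH = 12.14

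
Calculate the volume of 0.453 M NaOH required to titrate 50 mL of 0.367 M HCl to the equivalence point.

At equivalence: moles acid = moles base. moles HCl = 0.367 × 50/1000 = 0.01835 mol. V_base = moles / 0.453 × 1000 = 40.5 mL.

V_{base} = 40.5 mL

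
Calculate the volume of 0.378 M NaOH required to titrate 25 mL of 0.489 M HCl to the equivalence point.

At equivalence: moles acid = moles base. moles HCl = 0.489 × 25/1000 = 0.01222 mol. V_base = moles / 0.378 × 1000 = 32.3 mL.

V_{base} = 32.3 mL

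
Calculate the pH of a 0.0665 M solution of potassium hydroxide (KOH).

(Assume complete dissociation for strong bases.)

[OH⁻] = 0.0665 M for strong base. pOH = -log[OH⁻] = 1.18, pH = 14 - pOH

pH = 12.82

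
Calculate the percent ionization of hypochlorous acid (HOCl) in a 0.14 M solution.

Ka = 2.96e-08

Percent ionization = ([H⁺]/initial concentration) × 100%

Using Ka equilibrium: x² + Ka×x - Ka×C = 0. Solving: [H⁺] = 6.4359e-05. Percent = (6.4359e-05/0.14) × 100

Percent ionization = 0.046%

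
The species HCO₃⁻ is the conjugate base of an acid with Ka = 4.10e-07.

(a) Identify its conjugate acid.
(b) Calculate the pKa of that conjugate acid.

(a) The conjugate acid is formed by adding one H⁺ to HCO₃⁻, giving H₂CO₃. (b) pKa = -log(Ka) = -log(4.10e-07) = 6.39.

Conjugate acid: H₂CO₃; pK_a = 6.39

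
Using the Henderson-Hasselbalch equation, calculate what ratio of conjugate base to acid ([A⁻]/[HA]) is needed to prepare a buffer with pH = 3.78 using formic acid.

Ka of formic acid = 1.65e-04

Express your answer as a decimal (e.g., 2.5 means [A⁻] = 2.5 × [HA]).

pKa = -log(1.65e-04) = 3.7825. pH = pKa + log([A⁻]/[HA]), so log([A⁻]/[HA]) = pH − pKa = 3.78 − 3.7825 = -0.0025. [A⁻]/[HA] = 10^(-0.0025) = 0.994

[A⁻]/[HA] = 0.994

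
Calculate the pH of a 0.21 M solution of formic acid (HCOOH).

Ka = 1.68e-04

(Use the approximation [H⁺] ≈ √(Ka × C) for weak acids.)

[H⁺] = √(Ka × C) = √(1.68e-04 × 0.21) = 5.9397e-03. pH = -log(5.9397e-03)

pH = 2.23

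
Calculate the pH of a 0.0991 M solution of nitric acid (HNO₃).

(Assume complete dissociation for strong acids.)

[H⁺] = 0.0991 M for strong acid. pH = -log[H⁺] = -log(0.0991)

pH = 1.00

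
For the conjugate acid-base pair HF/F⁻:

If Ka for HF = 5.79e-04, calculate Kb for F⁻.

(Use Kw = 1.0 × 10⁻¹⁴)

For a conjugate pair Ka × Kb = Kw, so Kb = Kw/Ka = 1.0 × 10⁻¹⁴ / 5.79e-04 = 1.73e-11.

K_b = 1.73e-11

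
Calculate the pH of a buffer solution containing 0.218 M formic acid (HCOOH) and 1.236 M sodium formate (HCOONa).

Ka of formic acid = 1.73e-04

pKa = -log(1.73e-04) = 3.76. pH = pKa + log([A⁻]/[HA]) = 3.76 + log(1.236/0.218)

pH = 4.52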